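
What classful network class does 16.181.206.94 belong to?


First octet: 16
Binary: 00010000
0xxxxxxx -> Class A (1-126)
Class A, default mask 255.0.0.0 (/8)


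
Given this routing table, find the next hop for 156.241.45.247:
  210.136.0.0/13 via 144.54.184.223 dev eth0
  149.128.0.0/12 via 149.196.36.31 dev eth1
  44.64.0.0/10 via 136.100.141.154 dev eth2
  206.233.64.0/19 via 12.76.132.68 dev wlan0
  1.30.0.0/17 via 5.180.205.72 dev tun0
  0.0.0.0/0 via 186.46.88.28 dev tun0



Longest prefix match for 156.241.45.247:
  /13 210.136.0.0: no
  /12 149.128.0.0: no
  /10 44.64.0.0: no
  /19 206.233.64.0: no
  /17 1.30.0.0: no
  /0 0.0.0.0: MATCH
Selected: next-hop 186.46.88.28 via tun0 (matched /0)


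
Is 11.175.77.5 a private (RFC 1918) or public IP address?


RFC 1918 private ranges:
  10.0.0.0/8 (10.0.0.0 - 10.255.255.255)
  172.16.0.0/12 (172.16.0.0 - 172.31.255.255)
  192.168.0.0/16 (192.168.0.0 - 192.168.255.255)
Public (not in any RFC 1918 range)


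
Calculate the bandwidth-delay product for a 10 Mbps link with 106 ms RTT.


BDP = bandwidth * RTT
= 10 Mbps * 106 ms
= 10 * 1e6 * 106 / 1000 bits
= 1060000 bits
= 132500 bytes
= 129.3945 KB
BDP = 1060000 bits (132500 bytes)


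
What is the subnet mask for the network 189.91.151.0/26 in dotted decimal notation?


/26 means 26 network bits, 6 host bits
Binary: 11111111111111111111111111000000
Mask: 255.255.255.192


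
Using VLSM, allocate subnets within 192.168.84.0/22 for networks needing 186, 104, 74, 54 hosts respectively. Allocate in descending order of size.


186 hosts -> /24 (254 usable): 192.168.84.0/24
104 hosts -> /25 (126 usable): 192.168.85.0/25
74 hosts -> /25 (126 usable): 192.168.85.128/25
54 hosts -> /26 (62 usable): 192.168.86.0/26
Allocation: 192.168.84.0/24 (186 hosts, 254 usable); 192.168.85.0/25 (104 hosts, 126 usable); 192.168.85.128/25 (74 hosts, 126 usable); 192.168.86.0/26 (54 hosts, 62 usable)


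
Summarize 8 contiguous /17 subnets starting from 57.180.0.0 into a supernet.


Original prefix: /17
Number of subnets: 8 = 2^3
New prefix = 17 - 3 = 14
Supernet: 57.180.0.0/14


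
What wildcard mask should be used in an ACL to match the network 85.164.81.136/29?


Subnet mask: 255.255.255.248
Wildcard = 255.255.255.255 - subnet mask
255 - 255 = 0
255 - 255 = 0
255 - 255 = 0
255 - 248 = 7
Wildcard: 0.0.0.7


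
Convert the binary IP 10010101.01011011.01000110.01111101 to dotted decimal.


10010101 = 149
01011011 = 91
01000110 = 70
01111101 = 125
IP: 149.91.70.125


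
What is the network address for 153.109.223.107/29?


IP:   10011001.01101101.11011111.01101011
Mask: 11111111.11111111.11111111.11111000
AND operation:
Net:  10011001.01101101.11011111.01101000
Network: 153.109.223.104/29


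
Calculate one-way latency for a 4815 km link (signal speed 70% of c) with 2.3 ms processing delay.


Speed = 0.7 * 3e5 km/s = 210000 km/s
Propagation delay = 4815 / 210000 = 0.0229 s = 22.9286 ms
Processing delay = 2.3 ms
Total one-way latency = 25.2286 ms


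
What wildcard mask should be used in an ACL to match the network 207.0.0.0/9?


Subnet mask: 255.128.0.0
Wildcard = 255.255.255.255 - subnet mask
255 - 255 = 0
255 - 128 = 127
255 - 0 = 255
255 - 0 = 255
Wildcard: 0.127.255.255


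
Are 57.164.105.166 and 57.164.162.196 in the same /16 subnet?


Mask: 255.255.0.0
57.164.105.166 AND mask = 57.164.0.0
57.164.162.196 AND mask = 57.164.0.0
Yes, same subnet (57.164.0.0)


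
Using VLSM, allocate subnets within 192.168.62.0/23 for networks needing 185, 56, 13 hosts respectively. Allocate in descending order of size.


185 hosts -> /24 (254 usable): 192.168.62.0/24
56 hosts -> /26 (62 usable): 192.168.63.0/26
13 hosts -> /28 (14 usable): 192.168.63.64/28
Allocation: 192.168.62.0/24 (185 hosts, 254 usable); 192.168.63.0/26 (56 hosts, 62 usable); 192.168.63.64/28 (13 hosts, 14 usable)


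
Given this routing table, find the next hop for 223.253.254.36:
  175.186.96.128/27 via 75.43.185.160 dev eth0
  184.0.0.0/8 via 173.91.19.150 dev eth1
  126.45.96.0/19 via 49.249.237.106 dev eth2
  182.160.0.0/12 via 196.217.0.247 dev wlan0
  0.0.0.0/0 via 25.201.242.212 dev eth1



Longest prefix match for 223.253.254.36:
  /27 175.186.96.128: no
  /8 184.0.0.0: no
  /19 126.45.96.0: no
  /12 182.160.0.0: no
  /0 0.0.0.0: MATCH
Selected: next-hop 25.201.242.212 via eth1 (matched /0)


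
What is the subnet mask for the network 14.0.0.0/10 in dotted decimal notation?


/10 means 10 network bits, 22 host bits
Binary: 11111111110000000000000000000000
Mask: 255.192.0.0


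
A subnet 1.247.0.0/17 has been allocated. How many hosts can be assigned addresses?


Host bits = 32 - 17 = 15
Total addresses = 2^15 = 32768
Usable = total - 2 (network and broadcast)
Usable hosts: 32766


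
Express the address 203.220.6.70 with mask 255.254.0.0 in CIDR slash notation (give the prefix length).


Binary: 11111111.11111110.00000000.00000000
Count leading 1s
Prefix: /15


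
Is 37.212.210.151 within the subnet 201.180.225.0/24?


Subnet network: 201.180.225.0
Test IP AND mask: 37.212.210.0
No, 37.212.210.151 is not in 201.180.225.0/24


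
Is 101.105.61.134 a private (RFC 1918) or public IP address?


RFC 1918 private ranges:
  10.0.0.0/8 (10.0.0.0 - 10.255.255.255)
  172.16.0.0/12 (172.16.0.0 - 172.31.255.255)
  192.168.0.0/16 (192.168.0.0 - 192.168.255.255)
Public (not in any RFC 1918 range)


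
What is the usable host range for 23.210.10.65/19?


Network: 23.210.0.0
Broadcast: 23.210.31.255
First usable = network + 1
Last usable = broadcast - 1
Range: 23.210.0.1 to 23.210.31.254


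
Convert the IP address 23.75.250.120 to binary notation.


23 = 00010111
75 = 01001011
250 = 11111010
120 = 01111000
Binary: 00010111.01001011.11111010.01111000


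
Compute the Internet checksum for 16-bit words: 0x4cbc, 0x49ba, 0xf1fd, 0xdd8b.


Sum all words (with carry folding):
+ 0x4cbc = 0x4cbc
+ 0x49ba = 0x9676
+ 0xf1fd = 0x8874
+ 0xdd8b = 0x6600
One's complement: ~0x6600
Checksum = 0x99ff


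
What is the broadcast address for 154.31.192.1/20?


Network: 154.31.192.0/20
Host bits = 12
Set all host bits to 1:
Broadcast: 154.31.207.255


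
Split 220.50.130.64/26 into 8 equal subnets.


New prefix = 26 + 3 = 29
Each subnet has 8 addresses
  220.50.130.64/29
  220.50.130.72/29
  220.50.130.80/29
  220.50.130.88/29
  220.50.130.96/29
  220.50.130.104/29
  220.50.130.112/29
  220.50.130.120/29
Subnets: 220.50.130.64/29, 220.50.130.72/29, 220.50.130.80/29, 220.50.130.88/29, 220.50.130.96/29, 220.50.130.104/29, 220.50.130.112/29, 220.50.130.120/29


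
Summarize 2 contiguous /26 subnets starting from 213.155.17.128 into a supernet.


Original prefix: /26
Number of subnets: 2 = 2^1
New prefix = 26 - 1 = 25
Supernet: 213.155.17.128/25


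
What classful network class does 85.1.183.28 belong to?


First octet: 85
Binary: 01010101
0xxxxxxx -> Class A (1-126)
Class A, default mask 255.0.0.0 (/8)


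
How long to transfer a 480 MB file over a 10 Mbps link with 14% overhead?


Effective throughput = 10 * (1 - 14/100) = 8.6 Mbps
File size in Mb = 480 * 8 = 3840 Mb
Time = 3840 / 8.6
Time = 446.5116 seconds


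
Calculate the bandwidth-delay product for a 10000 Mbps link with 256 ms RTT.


BDP = bandwidth * RTT
= 10000 Mbps * 256 ms
= 10000 * 1e6 * 256 / 1000 bits
= 2560000000 bits
= 320000000 bytes
= 312500 KB
BDP = 2560000000 bits (320000000 bytes)


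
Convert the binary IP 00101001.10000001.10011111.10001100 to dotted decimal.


00101001 = 41
10000001 = 129
10011111 = 159
10001100 = 140
IP: 41.129.159.140


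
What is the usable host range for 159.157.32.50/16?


Network: 159.157.0.0
Broadcast: 159.157.255.255
First usable = network + 1
Last usable = broadcast - 1
Range: 159.157.0.1 to 159.157.255.254


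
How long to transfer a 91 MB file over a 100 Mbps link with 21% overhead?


Effective throughput = 100 * (1 - 21/100) = 79 Mbps
File size in Mb = 91 * 8 = 728 Mb
Time = 728 / 79
Time = 9.2152 seconds


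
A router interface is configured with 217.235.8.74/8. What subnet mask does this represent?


/8 means 8 network bits, 24 host bits
Binary: 11111111000000000000000000000000
Mask: 255.0.0.0


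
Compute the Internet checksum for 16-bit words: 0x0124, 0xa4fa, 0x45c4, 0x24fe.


Sum all words (with carry folding):
+ 0x0124 = 0x0124
+ 0xa4fa = 0xa61e
+ 0x45c4 = 0xebe2
+ 0x24fe = 0x10e1
One's complement: ~0x10e1
Checksum = 0xef1e


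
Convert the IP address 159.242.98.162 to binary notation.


159 = 10011111
242 = 11110010
98 = 01100010
162 = 10100010
Binary: 10011111.11110010.01100010.10100010


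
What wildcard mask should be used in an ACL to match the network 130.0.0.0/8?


Subnet mask: 255.0.0.0
Wildcard = 255.255.255.255 - subnet mask
255 - 255 = 0
255 - 0 = 255
255 - 0 = 255
255 - 0 = 255
Wildcard: 0.255.255.255


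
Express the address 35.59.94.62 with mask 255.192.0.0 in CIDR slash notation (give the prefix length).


Binary: 11111111.11000000.00000000.00000000
Count leading 1s
Prefix: /10


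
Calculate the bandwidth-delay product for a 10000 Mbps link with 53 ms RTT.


BDP = bandwidth * RTT
= 10000 Mbps * 53 ms
= 10000 * 1e6 * 53 / 1000 bits
= 530000000 bits
= 66250000 bytes
= 64697.2656 KB
BDP = 530000000 bits (66250000 bytes)


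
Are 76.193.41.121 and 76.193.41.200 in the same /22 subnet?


Mask: 255.255.252.0
76.193.41.121 AND mask = 76.193.40.0
76.193.41.200 AND mask = 76.193.40.0
Yes, same subnet (76.193.40.0)


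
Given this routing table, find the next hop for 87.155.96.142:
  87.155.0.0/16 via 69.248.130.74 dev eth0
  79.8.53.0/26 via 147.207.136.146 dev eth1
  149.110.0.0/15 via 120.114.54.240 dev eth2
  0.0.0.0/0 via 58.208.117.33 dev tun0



Longest prefix match for 87.155.96.142:
  /16 87.155.0.0: MATCH
  /26 79.8.53.0: no
  /15 149.110.0.0: no
  /0 0.0.0.0: MATCH
Selected: next-hop 69.248.130.74 via eth0 (matched /16)


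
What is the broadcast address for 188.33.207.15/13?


Network: 188.32.0.0/13
Host bits = 19
Set all host bits to 1:
Broadcast: 188.39.255.255


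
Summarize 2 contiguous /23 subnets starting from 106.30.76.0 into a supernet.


Original prefix: /23
Number of subnets: 2 = 2^1
New prefix = 23 - 1 = 22
Supernet: 106.30.76.0/22


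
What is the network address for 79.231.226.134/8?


IP:   01001111.11100111.11100010.10000110
Mask: 11111111.00000000.00000000.00000000
AND operation:
Net:  01001111.00000000.00000000.00000000
Network: 79.0.0.0/8


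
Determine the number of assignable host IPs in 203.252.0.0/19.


Host bits = 32 - 19 = 13
Total addresses = 2^13 = 8192
Usable = total - 2 (network and broadcast)
Usable hosts: 8190


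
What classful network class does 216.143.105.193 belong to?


First octet: 216
Binary: 11011000
110xxxxx -> Class C (192-223)
Class C, default mask 255.255.255.0 (/24)


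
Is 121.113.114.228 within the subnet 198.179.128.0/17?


Subnet network: 198.179.128.0
Test IP AND mask: 121.113.0.0
No, 121.113.114.228 is not in 198.179.128.0/17


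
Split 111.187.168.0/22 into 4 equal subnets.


New prefix = 22 + 2 = 24
Each subnet has 256 addresses
  111.187.168.0/24
  111.187.169.0/24
  111.187.170.0/24
  111.187.171.0/24
Subnets: 111.187.168.0/24, 111.187.169.0/24, 111.187.170.0/24, 111.187.171.0/24


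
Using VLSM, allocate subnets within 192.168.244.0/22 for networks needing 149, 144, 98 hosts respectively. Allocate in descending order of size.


149 hosts -> /24 (254 usable): 192.168.244.0/24
144 hosts -> /24 (254 usable): 192.168.245.0/24
98 hosts -> /25 (126 usable): 192.168.246.0/25
Allocation: 192.168.244.0/24 (149 hosts, 254 usable); 192.168.245.0/24 (144 hosts, 254 usable); 192.168.246.0/25 (98 hosts, 126 usable)


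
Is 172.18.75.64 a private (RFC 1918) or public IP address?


RFC 1918 private ranges:
  10.0.0.0/8 (10.0.0.0 - 10.255.255.255)
  172.16.0.0/12 (172.16.0.0 - 172.31.255.255)
  192.168.0.0/16 (192.168.0.0 - 192.168.255.255)
Private (in 172.16.0.0/12)


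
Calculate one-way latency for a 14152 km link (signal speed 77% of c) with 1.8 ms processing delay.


Speed = 0.77 * 3e5 km/s = 231000 km/s
Propagation delay = 14152 / 231000 = 0.0613 s = 61.2641 ms
Processing delay = 1.8 ms
Total one-way latency = 63.0641 ms


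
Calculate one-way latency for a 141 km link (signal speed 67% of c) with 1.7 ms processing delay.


Speed = 0.67 * 3e5 km/s = 201000 km/s
Propagation delay = 141 / 201000 = 0.0007 s = 0.7015 ms
Processing delay = 1.7 ms
Total one-way latency = 2.4015 ms


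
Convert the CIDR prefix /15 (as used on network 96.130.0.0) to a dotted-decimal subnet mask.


/15 means 15 network bits, 17 host bits
Binary: 11111111111111100000000000000000
Mask: 255.254.0.0


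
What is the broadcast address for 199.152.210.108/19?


Network: 199.152.192.0/19
Host bits = 13
Set all host bits to 1:
Broadcast: 199.152.223.255


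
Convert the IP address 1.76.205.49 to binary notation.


1 = 00000001
76 = 01001100
205 = 11001101
49 = 00110001
Binary: 00000001.01001100.11001101.00110001


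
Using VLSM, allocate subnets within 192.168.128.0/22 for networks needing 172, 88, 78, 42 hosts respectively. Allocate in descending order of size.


172 hosts -> /24 (254 usable): 192.168.128.0/24
88 hosts -> /25 (126 usable): 192.168.129.0/25
78 hosts -> /25 (126 usable): 192.168.129.128/25
42 hosts -> /26 (62 usable): 192.168.130.0/26
Allocation: 192.168.128.0/24 (172 hosts, 254 usable); 192.168.129.0/25 (88 hosts, 126 usable); 192.168.129.128/25 (78 hosts, 126 usable); 192.168.130.0/26 (42 hosts, 62 usable)


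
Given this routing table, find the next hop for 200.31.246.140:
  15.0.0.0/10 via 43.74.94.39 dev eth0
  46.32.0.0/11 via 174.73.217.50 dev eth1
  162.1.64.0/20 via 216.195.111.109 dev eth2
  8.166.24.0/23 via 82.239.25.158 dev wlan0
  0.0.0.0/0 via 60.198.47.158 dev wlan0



Longest prefix match for 200.31.246.140:
  /10 15.0.0.0: no
  /11 46.32.0.0: no
  /20 162.1.64.0: no
  /23 8.166.24.0: no
  /0 0.0.0.0: MATCH
Selected: next-hop 60.198.47.158 via wlan0 (matched /0)


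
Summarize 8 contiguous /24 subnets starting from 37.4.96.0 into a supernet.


Original prefix: /24
Number of subnets: 8 = 2^3
New prefix = 24 - 3 = 21
Supernet: 37.4.96.0/21


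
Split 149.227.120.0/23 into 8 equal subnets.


New prefix = 23 + 3 = 26
Each subnet has 64 addresses
  149.227.120.0/26
  149.227.120.64/26
  149.227.120.128/26
  149.227.120.192/26
  149.227.121.0/26
  149.227.121.64/26
  149.227.121.128/26
  149.227.121.192/26
Subnets: 149.227.120.0/26, 149.227.120.64/26, 149.227.120.128/26, 149.227.120.192/26, 149.227.121.0/26, 149.227.121.64/26, 149.227.121.128/26, 149.227.121.192/26


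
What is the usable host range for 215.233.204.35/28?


Network: 215.233.204.32
Broadcast: 215.233.204.47
First usable = network + 1
Last usable = broadcast - 1
Range: 215.233.204.33 to 215.233.204.46


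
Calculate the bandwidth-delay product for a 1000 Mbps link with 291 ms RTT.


BDP = bandwidth * RTT
= 1000 Mbps * 291 ms
= 1000 * 1e6 * 291 / 1000 bits
= 291000000 bits
= 36375000 bytes
= 35522.4609 KB
BDP = 291000000 bits (36375000 bytes)


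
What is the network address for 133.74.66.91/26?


IP:   10000101.01001010.01000010.01011011
Mask: 11111111.11111111.11111111.11000000
AND operation:
Net:  10000101.01001010.01000010.01000000
Network: 133.74.66.64/26


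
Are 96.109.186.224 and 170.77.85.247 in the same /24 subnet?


Mask: 255.255.255.0
96.109.186.224 AND mask = 96.109.186.0
170.77.85.247 AND mask = 170.77.85.0
No, different subnets (96.109.186.0 vs 170.77.85.0)


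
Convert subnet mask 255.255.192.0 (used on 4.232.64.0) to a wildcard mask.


Subnet mask: 255.255.192.0
Wildcard = 255.255.255.255 - subnet mask
255 - 255 = 0
255 - 255 = 0
255 - 192 = 63
255 - 0 = 255
Wildcard: 0.0.63.255


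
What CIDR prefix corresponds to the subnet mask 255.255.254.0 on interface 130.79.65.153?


Binary: 11111111.11111111.11111110.00000000
Count leading 1s
Prefix: /23


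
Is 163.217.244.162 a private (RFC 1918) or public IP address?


RFC 1918 private ranges:
  10.0.0.0/8 (10.0.0.0 - 10.255.255.255)
  172.16.0.0/12 (172.16.0.0 - 172.31.255.255)
  192.168.0.0/16 (192.168.0.0 - 192.168.255.255)
Public (not in any RFC 1918 range)


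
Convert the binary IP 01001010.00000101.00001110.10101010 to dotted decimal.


01001010 = 74
00000101 = 5
00001110 = 14
10101010 = 170
IP: 74.5.14.170


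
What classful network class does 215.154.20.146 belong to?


First octet: 215
Binary: 11010111
110xxxxx -> Class C (192-223)
Class C, default mask 255.255.255.0 (/24)


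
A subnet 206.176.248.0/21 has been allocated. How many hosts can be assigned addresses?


Host bits = 32 - 21 = 11
Total addresses = 2^11 = 2048
Usable = total - 2 (network and broadcast)
Usable hosts: 2046


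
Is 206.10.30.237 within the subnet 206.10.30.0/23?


Subnet network: 206.10.30.0
Test IP AND mask: 206.10.30.0
Yes, 206.10.30.237 is in 206.10.30.0/23


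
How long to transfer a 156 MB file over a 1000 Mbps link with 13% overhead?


Effective throughput = 1000 * (1 - 13/100) = 870 Mbps
File size in Mb = 156 * 8 = 1248 Mb
Time = 1248 / 870
Time = 1.4345 seconds


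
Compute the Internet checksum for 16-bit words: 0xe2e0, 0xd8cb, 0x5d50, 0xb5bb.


Sum all words (with carry folding):
+ 0xe2e0 = 0xe2e0
+ 0xd8cb = 0xbbac
+ 0x5d50 = 0x18fd
+ 0xb5bb = 0xceb8
One's complement: ~0xceb8
Checksum = 0x3147


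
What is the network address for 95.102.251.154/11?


IP:   01011111.01100110.11111011.10011010
Mask: 11111111.11100000.00000000.00000000
AND operation:
Net:  01011111.01100000.00000000.00000000
Network: 95.96.0.0/11


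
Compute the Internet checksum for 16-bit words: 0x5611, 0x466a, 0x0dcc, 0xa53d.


Sum all words (with carry folding):
+ 0x5611 = 0x5611
+ 0x466a = 0x9c7b
+ 0x0dcc = 0xaa47
+ 0xa53d = 0x4f85
One's complement: ~0x4f85
Checksum = 0xb07a


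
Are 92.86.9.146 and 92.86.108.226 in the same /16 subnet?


Mask: 255.255.0.0
92.86.9.146 AND mask = 92.86.0.0
92.86.108.226 AND mask = 92.86.0.0
Yes, same subnet (92.86.0.0)


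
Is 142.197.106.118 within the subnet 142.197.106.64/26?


Subnet network: 142.197.106.64
Test IP AND mask: 142.197.106.64
Yes, 142.197.106.118 is in 142.197.106.64/26


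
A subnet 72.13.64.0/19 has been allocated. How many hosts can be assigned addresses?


Host bits = 32 - 19 = 13
Total addresses = 2^13 = 8192
Usable = total - 2 (network and broadcast)
Usable hosts: 8190


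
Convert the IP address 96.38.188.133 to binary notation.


96 = 01100000
38 = 00100110
188 = 10111100
133 = 10000101
Binary: 01100000.00100110.10111100.10000101


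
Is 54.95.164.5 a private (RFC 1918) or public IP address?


RFC 1918 private ranges:
  10.0.0.0/8 (10.0.0.0 - 10.255.255.255)
  172.16.0.0/12 (172.16.0.0 - 172.31.255.255)
  192.168.0.0/16 (192.168.0.0 - 192.168.255.255)
Public (not in any RFC 1918 range)


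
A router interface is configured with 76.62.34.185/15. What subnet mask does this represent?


/15 means 15 network bits, 17 host bits
Binary: 11111111111111100000000000000000
Mask: 255.254.0.0


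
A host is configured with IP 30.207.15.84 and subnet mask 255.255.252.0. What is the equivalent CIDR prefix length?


Binary: 11111111.11111111.11111100.00000000
Count leading 1s
Prefix: /22


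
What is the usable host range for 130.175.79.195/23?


Network: 130.175.78.0
Broadcast: 130.175.79.255
First usable = network + 1
Last usable = broadcast - 1
Range: 130.175.78.1 to 130.175.79.254


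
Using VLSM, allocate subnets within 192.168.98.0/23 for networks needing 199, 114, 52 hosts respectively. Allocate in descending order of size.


199 hosts -> /24 (254 usable): 192.168.98.0/24
114 hosts -> /25 (126 usable): 192.168.99.0/25
52 hosts -> /26 (62 usable): 192.168.99.128/26
Allocation: 192.168.98.0/24 (199 hosts, 254 usable); 192.168.99.0/25 (114 hosts, 126 usable); 192.168.99.128/26 (52 hosts, 62 usable)


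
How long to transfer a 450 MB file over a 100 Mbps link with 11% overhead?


Effective throughput = 100 * (1 - 11/100) = 89 Mbps
File size in Mb = 450 * 8 = 3600 Mb
Time = 3600 / 89
Time = 40.4494 seconds


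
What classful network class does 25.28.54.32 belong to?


First octet: 25
Binary: 00011001
0xxxxxxx -> Class A (1-126)
Class A, default mask 255.0.0.0 (/8)


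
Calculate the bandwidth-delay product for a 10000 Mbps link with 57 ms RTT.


BDP = bandwidth * RTT
= 10000 Mbps * 57 ms
= 10000 * 1e6 * 57 / 1000 bits
= 570000000 bits
= 71250000 bytes
= 69580.0781 KB
BDP = 570000000 bits (71250000 bytes)


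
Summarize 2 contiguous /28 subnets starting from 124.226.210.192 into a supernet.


Original prefix: /28
Number of subnets: 2 = 2^1
New prefix = 28 - 1 = 27
Supernet: 124.226.210.192/27


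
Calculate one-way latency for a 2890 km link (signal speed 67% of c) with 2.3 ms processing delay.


Speed = 0.67 * 3e5 km/s = 201000 km/s
Propagation delay = 2890 / 201000 = 0.0144 s = 14.3781 ms
Processing delay = 2.3 ms
Total one-way latency = 16.6781 ms


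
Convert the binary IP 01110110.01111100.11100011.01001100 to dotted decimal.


01110110 = 118
01111100 = 124
11100011 = 227
01001100 = 76
IP: 118.124.227.76


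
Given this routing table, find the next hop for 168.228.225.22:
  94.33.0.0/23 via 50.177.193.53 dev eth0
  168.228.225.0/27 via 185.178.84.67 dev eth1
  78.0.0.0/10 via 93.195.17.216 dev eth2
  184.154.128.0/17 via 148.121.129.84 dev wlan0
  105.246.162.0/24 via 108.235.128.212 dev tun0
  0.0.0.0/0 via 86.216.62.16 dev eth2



Longest prefix match for 168.228.225.22:
  /23 94.33.0.0: no
  /27 168.228.225.0: MATCH
  /10 78.0.0.0: no
  /17 184.154.128.0: no
  /24 105.246.162.0: no
  /0 0.0.0.0: MATCH
Selected: next-hop 185.178.84.67 via eth1 (matched /27)


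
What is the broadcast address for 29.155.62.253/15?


Network: 29.154.0.0/15
Host bits = 17
Set all host bits to 1:
Broadcast: 29.155.255.255


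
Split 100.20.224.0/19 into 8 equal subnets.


New prefix = 19 + 3 = 22
Each subnet has 1024 addresses
  100.20.224.0/22
  100.20.228.0/22
  100.20.232.0/22
  100.20.236.0/22
  100.20.240.0/22
  100.20.244.0/22
  100.20.248.0/22
  100.20.252.0/22
Subnets: 100.20.224.0/22, 100.20.228.0/22, 100.20.232.0/22, 100.20.236.0/22, 100.20.240.0/22, 100.20.244.0/22, 100.20.248.0/22, 100.20.252.0/22


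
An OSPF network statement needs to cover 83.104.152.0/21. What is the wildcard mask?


Subnet mask: 255.255.248.0
Wildcard = 255.255.255.255 - subnet mask
255 - 255 = 0
255 - 255 = 0
255 - 248 = 7
255 - 0 = 255
Wildcard: 0.0.7.255


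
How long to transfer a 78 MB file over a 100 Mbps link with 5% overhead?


Effective throughput = 100 * (1 - 5/100) = 95 Mbps
File size in Mb = 78 * 8 = 624 Mb
Time = 624 / 95
Time = 6.5684 seconds


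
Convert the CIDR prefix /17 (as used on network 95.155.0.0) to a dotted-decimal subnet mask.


/17 means 17 network bits, 15 host bits
Binary: 11111111111111111000000000000000
Mask: 255.255.128.0


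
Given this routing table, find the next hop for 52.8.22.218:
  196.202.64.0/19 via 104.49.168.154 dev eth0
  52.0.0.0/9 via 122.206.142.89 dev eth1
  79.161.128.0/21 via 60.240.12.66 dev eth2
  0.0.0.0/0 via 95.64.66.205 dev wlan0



Longest prefix match for 52.8.22.218:
  /19 196.202.64.0: no
  /9 52.0.0.0: MATCH
  /21 79.161.128.0: no
  /0 0.0.0.0: MATCH
Selected: next-hop 122.206.142.89 via eth1 (matched /9)


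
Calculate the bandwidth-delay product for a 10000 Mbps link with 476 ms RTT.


BDP = bandwidth * RTT
= 10000 Mbps * 476 ms
= 10000 * 1e6 * 476 / 1000 bits
= 4760000000 bits
= 595000000 bytes
= 581054.6875 KB
BDP = 4760000000 bits (595000000 bytes)


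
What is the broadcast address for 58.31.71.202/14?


Network: 58.28.0.0/14
Host bits = 18
Set all host bits to 1:
Broadcast: 58.31.255.255


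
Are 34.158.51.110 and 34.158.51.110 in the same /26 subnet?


Mask: 255.255.255.192
34.158.51.110 AND mask = 34.158.51.64
34.158.51.110 AND mask = 34.158.51.64
Yes, same subnet (34.158.51.64)


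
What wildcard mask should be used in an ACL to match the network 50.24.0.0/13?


Subnet mask: 255.248.0.0
Wildcard = 255.255.255.255 - subnet mask
255 - 255 = 0
255 - 248 = 7
255 - 0 = 255
255 - 0 = 255
Wildcard: 0.7.255.255


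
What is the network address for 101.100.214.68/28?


IP:   01100101.01100100.11010110.01000100
Mask: 11111111.11111111.11111111.11110000
AND operation:
Net:  01100101.01100100.11010110.01000000
Network: 101.100.214.64/28


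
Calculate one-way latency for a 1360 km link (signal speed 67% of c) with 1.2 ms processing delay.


Speed = 0.67 * 3e5 km/s = 201000 km/s
Propagation delay = 1360 / 201000 = 0.0068 s = 6.7662 ms
Processing delay = 1.2 ms
Total one-way latency = 7.9662 ms


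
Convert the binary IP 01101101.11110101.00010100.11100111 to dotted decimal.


01101101 = 109
11110101 = 245
00010100 = 20
11100111 = 231
IP: 109.245.20.231


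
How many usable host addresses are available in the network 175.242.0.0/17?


Host bits = 32 - 17 = 15
Total addresses = 2^15 = 32768
Usable = total - 2 (network and broadcast)
Usable hosts: 32766


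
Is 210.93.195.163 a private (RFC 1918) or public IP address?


RFC 1918 private ranges:
  10.0.0.0/8 (10.0.0.0 - 10.255.255.255)
  172.16.0.0/12 (172.16.0.0 - 172.31.255.255)
  192.168.0.0/16 (192.168.0.0 - 192.168.255.255)
Public (not in any RFC 1918 range)


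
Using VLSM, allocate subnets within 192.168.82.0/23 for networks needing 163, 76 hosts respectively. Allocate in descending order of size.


163 hosts -> /24 (254 usable): 192.168.82.0/24
76 hosts -> /25 (126 usable): 192.168.83.0/25
Allocation: 192.168.82.0/24 (163 hosts, 254 usable); 192.168.83.0/25 (76 hosts, 126 usable)


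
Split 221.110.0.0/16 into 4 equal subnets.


New prefix = 16 + 2 = 18
Each subnet has 16384 addresses
  221.110.0.0/18
  221.110.64.0/18
  221.110.128.0/18
  221.110.192.0/18
Subnets: 221.110.0.0/18, 221.110.64.0/18, 221.110.128.0/18, 221.110.192.0/18


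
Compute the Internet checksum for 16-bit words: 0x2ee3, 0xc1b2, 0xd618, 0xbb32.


Sum all words (with carry folding):
+ 0x2ee3 = 0x2ee3
+ 0xc1b2 = 0xf095
+ 0xd618 = 0xc6ae
+ 0xbb32 = 0x81e1
One's complement: ~0x81e1
Checksum = 0x7e1e


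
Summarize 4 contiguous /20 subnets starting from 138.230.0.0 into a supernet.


Original prefix: /20
Number of subnets: 4 = 2^2
New prefix = 20 - 2 = 18
Supernet: 138.230.0.0/18


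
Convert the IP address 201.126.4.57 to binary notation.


201 = 11001001
126 = 01111110
4 = 00000100
57 = 00111001
Binary: 11001001.01111110.00000100.00111001


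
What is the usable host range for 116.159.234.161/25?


Network: 116.159.234.128
Broadcast: 116.159.234.255
First usable = network + 1
Last usable = broadcast - 1
Range: 116.159.234.129 to 116.159.234.254


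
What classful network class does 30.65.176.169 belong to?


First octet: 30
Binary: 00011110
0xxxxxxx -> Class A (1-126)
Class A, default mask 255.0.0.0 (/8)


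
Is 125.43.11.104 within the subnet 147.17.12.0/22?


Subnet network: 147.17.12.0
Test IP AND mask: 125.43.8.0
No, 125.43.11.104 is not in 147.17.12.0/22


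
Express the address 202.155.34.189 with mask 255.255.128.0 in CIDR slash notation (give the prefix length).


Binary: 11111111.11111111.10000000.00000000
Count leading 1s
Prefix: /17


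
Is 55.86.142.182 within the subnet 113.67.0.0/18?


Subnet network: 113.67.0.0
Test IP AND mask: 55.86.128.0
No, 55.86.142.182 is not in 113.67.0.0/18


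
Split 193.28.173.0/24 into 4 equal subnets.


New prefix = 24 + 2 = 26
Each subnet has 64 addresses
  193.28.173.0/26
  193.28.173.64/26
  193.28.173.128/26
  193.28.173.192/26
Subnets: 193.28.173.0/26, 193.28.173.64/26, 193.28.173.128/26, 193.28.173.192/26


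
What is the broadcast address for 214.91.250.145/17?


Network: 214.91.128.0/17
Host bits = 15
Set all host bits to 1:
Broadcast: 214.91.255.255


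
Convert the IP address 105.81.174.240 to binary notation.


105 = 01101001
81 = 01010001
174 = 10101110
240 = 11110000
Binary: 01101001.01010001.10101110.11110000


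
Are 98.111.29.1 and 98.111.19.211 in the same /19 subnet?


Mask: 255.255.224.0
98.111.29.1 AND mask = 98.111.0.0
98.111.19.211 AND mask = 98.111.0.0
Yes, same subnet (98.111.0.0)


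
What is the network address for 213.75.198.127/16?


IP:   11010101.01001011.11000110.01111111
Mask: 11111111.11111111.00000000.00000000
AND operation:
Net:  11010101.01001011.00000000.00000000
Network: 213.75.0.0/16


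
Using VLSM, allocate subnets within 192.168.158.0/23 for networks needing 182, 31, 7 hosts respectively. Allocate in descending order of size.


182 hosts -> /24 (254 usable): 192.168.158.0/24
31 hosts -> /26 (62 usable): 192.168.159.0/26
7 hosts -> /28 (14 usable): 192.168.159.64/28
Allocation: 192.168.158.0/24 (182 hosts, 254 usable); 192.168.159.0/26 (31 hosts, 62 usable); 192.168.159.64/28 (7 hosts, 14 usable)


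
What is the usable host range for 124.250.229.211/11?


Network: 124.224.0.0
Broadcast: 124.255.255.255
First usable = network + 1
Last usable = broadcast - 1
Range: 124.224.0.1 to 124.255.255.254


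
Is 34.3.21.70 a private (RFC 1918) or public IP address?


RFC 1918 private ranges:
  10.0.0.0/8 (10.0.0.0 - 10.255.255.255)
  172.16.0.0/12 (172.16.0.0 - 172.31.255.255)
  192.168.0.0/16 (192.168.0.0 - 192.168.255.255)
Public (not in any RFC 1918 range)


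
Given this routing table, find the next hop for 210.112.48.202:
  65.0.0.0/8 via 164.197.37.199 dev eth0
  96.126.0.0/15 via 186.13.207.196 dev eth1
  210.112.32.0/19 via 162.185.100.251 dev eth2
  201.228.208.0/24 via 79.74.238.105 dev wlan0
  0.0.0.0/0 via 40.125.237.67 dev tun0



Longest prefix match for 210.112.48.202:
  /8 65.0.0.0: no
  /15 96.126.0.0: no
  /19 210.112.32.0: MATCH
  /24 201.228.208.0: no
  /0 0.0.0.0: MATCH
Selected: next-hop 162.185.100.251 via eth2 (matched /19)


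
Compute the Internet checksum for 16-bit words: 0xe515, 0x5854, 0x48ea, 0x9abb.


Sum all words (with carry folding):
+ 0xe515 = 0xe515
+ 0x5854 = 0x3d6a
+ 0x48ea = 0x8654
+ 0x9abb = 0x2110
One's complement: ~0x2110
Checksum = 0xdeef


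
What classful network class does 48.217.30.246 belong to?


First octet: 48
Binary: 00110000
0xxxxxxx -> Class A (1-126)
Class A, default mask 255.0.0.0 (/8)


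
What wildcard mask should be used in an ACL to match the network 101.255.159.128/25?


Subnet mask: 255.255.255.128
Wildcard = 255.255.255.255 - subnet mask
255 - 255 = 0
255 - 255 = 0
255 - 255 = 0
255 - 128 = 127
Wildcard: 0.0.0.127


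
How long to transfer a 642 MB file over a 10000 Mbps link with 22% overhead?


Effective throughput = 10000 * (1 - 22/100) = 7800 Mbps
File size in Mb = 642 * 8 = 5136 Mb
Time = 5136 / 7800
Time = 0.6585 seconds


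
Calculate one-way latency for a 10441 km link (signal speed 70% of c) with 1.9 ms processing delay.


Speed = 0.7 * 3e5 km/s = 210000 km/s
Propagation delay = 10441 / 210000 = 0.0497 s = 49.719 ms
Processing delay = 1.9 ms
Total one-way latency = 51.619 ms


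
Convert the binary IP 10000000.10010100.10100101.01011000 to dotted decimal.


10000000 = 128
10010100 = 148
10100101 = 165
01011000 = 88
IP: 128.148.165.88


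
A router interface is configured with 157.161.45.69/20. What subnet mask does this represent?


/20 means 20 network bits, 12 host bits
Binary: 11111111111111111111000000000000
Mask: 255.255.240.0


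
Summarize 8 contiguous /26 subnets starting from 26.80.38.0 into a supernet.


Original prefix: /26
Number of subnets: 8 = 2^3
New prefix = 26 - 3 = 23
Supernet: 26.80.38.0/23


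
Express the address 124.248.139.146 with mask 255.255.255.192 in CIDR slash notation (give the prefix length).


Binary: 11111111.11111111.11111111.11000000
Count leading 1s
Prefix: /26


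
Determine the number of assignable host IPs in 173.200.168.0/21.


Host bits = 32 - 21 = 11
Total addresses = 2^11 = 2048
Usable = total - 2 (network and broadcast)
Usable hosts: 2046


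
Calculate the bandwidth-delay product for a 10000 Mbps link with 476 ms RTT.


BDP = bandwidth * RTT
= 10000 Mbps * 476 ms
= 10000 * 1e6 * 476 / 1000 bits
= 4760000000 bits
= 595000000 bytes
= 581054.6875 KB
BDP = 4760000000 bits (595000000 bytes)


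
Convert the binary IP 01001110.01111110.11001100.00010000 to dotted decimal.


01001110 = 78
01111110 = 126
11001100 = 204
00010000 = 16
IP: 78.126.204.16


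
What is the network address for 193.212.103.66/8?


IP:   11000001.11010100.01100111.01000010
Mask: 11111111.00000000.00000000.00000000
AND operation:
Net:  11000001.00000000.00000000.00000000
Network: 193.0.0.0/8


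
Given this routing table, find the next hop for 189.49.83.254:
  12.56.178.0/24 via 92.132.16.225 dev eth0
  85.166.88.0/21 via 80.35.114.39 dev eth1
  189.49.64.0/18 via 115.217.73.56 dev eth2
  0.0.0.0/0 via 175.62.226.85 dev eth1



Longest prefix match for 189.49.83.254:
  /24 12.56.178.0: no
  /21 85.166.88.0: no
  /18 189.49.64.0: MATCH
  /0 0.0.0.0: MATCH
Selected: next-hop 115.217.73.56 via eth2 (matched /18)


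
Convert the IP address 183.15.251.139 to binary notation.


183 = 10110111
15 = 00001111
251 = 11111011
139 = 10001011
Binary: 10110111.00001111.11111011.10001011


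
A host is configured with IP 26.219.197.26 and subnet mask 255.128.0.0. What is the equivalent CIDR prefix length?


Binary: 11111111.10000000.00000000.00000000
Count leading 1s
Prefix: /9


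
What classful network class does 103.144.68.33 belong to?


First octet: 103
Binary: 01100111
0xxxxxxx -> Class A (1-126)
Class A, default mask 255.0.0.0 (/8)


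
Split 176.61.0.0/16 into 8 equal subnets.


New prefix = 16 + 3 = 19
Each subnet has 8192 addresses
  176.61.0.0/19
  176.61.32.0/19
  176.61.64.0/19
  176.61.96.0/19
  176.61.128.0/19
  176.61.160.0/19
  176.61.192.0/19
  176.61.224.0/19
Subnets: 176.61.0.0/19, 176.61.32.0/19, 176.61.64.0/19, 176.61.96.0/19, 176.61.128.0/19, 176.61.160.0/19, 176.61.192.0/19, 176.61.224.0/19


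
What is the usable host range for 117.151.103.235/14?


Network: 117.148.0.0
Broadcast: 117.151.255.255
First usable = network + 1
Last usable = broadcast - 1
Range: 117.148.0.1 to 117.151.255.254


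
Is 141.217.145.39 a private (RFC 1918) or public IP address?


RFC 1918 private ranges:
  10.0.0.0/8 (10.0.0.0 - 10.255.255.255)
  172.16.0.0/12 (172.16.0.0 - 172.31.255.255)
  192.168.0.0/16 (192.168.0.0 - 192.168.255.255)
Public (not in any RFC 1918 range)


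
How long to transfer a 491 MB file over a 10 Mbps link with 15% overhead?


Effective throughput = 10 * (1 - 15/100) = 8.5 Mbps
File size in Mb = 491 * 8 = 3928 Mb
Time = 3928 / 8.5
Time = 462.1176 seconds


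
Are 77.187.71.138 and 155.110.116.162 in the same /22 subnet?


Mask: 255.255.252.0
77.187.71.138 AND mask = 77.187.68.0
155.110.116.162 AND mask = 155.110.116.0
No, different subnets (77.187.68.0 vs 155.110.116.0)


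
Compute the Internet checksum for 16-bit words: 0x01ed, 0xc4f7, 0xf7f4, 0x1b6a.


Sum all words (with carry folding):
+ 0x01ed = 0x01ed
+ 0xc4f7 = 0xc6e4
+ 0xf7f4 = 0xbed9
+ 0x1b6a = 0xda43
One's complement: ~0xda43
Checksum = 0x25bc


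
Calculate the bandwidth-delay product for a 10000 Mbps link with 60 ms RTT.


BDP = bandwidth * RTT
= 10000 Mbps * 60 ms
= 10000 * 1e6 * 60 / 1000 bits
= 600000000 bits
= 75000000 bytes
= 73242.1875 KB
BDP = 600000000 bits (75000000 bytes)


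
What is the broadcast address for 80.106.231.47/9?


Network: 80.0.0.0/9
Host bits = 23
Set all host bits to 1:
Broadcast: 80.127.255.255


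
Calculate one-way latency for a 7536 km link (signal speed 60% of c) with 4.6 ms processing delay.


Speed = 0.6 * 3e5 km/s = 180000 km/s
Propagation delay = 7536 / 180000 = 0.0419 s = 41.8667 ms
Processing delay = 4.6 ms
Total one-way latency = 46.4667 ms


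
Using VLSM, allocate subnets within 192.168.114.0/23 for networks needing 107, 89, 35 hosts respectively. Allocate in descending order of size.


107 hosts -> /25 (126 usable): 192.168.114.0/25
89 hosts -> /25 (126 usable): 192.168.114.128/25
35 hosts -> /26 (62 usable): 192.168.115.0/26
Allocation: 192.168.114.0/25 (107 hosts, 126 usable); 192.168.114.128/25 (89 hosts, 126 usable); 192.168.115.0/26 (35 hosts, 62 usable)


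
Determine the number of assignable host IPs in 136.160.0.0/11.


Host bits = 32 - 11 = 21
Total addresses = 2^21 = 2097152
Usable = total - 2 (network and broadcast)
Usable hosts: 2097150


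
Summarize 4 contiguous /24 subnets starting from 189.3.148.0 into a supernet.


Original prefix: /24
Number of subnets: 4 = 2^2
New prefix = 24 - 2 = 22
Supernet: 189.3.148.0/22


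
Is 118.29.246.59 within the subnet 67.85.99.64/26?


Subnet network: 67.85.99.64
Test IP AND mask: 118.29.246.0
No, 118.29.246.59 is not in 67.85.99.64/26


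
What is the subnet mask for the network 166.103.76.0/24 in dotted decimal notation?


/24 means 24 network bits, 8 host bits
Binary: 11111111111111111111111100000000
Mask: 255.255.255.0


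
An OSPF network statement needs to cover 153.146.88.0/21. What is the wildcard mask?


Subnet mask: 255.255.248.0
Wildcard = 255.255.255.255 - subnet mask
255 - 255 = 0
255 - 255 = 0
255 - 248 = 7
255 - 0 = 255
Wildcard: 0.0.7.255


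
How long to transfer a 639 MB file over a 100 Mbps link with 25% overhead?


Effective throughput = 100 * (1 - 25/100) = 75 Mbps
File size in Mb = 639 * 8 = 5112 Mb
Time = 5112 / 75
Time = 68.16 seconds


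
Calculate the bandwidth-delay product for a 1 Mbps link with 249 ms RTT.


BDP = bandwidth * RTT
= 1 Mbps * 249 ms
= 1 * 1e6 * 249 / 1000 bits
= 249000 bits
= 31125 bytes
= 30.3955 KB
BDP = 249000 bits (31125 bytes)


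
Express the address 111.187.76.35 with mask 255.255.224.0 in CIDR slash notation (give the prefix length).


Binary: 11111111.11111111.11100000.00000000
Count leading 1s
Prefix: /19


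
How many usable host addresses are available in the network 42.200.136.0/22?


Host bits = 32 - 22 = 10
Total addresses = 2^10 = 1024
Usable = total - 2 (network and broadcast)
Usable hosts: 1022


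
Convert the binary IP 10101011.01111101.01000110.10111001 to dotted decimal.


10101011 = 171
01111101 = 125
01000110 = 70
10111001 = 185
IP: 171.125.70.185


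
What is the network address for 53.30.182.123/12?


IP:   00110101.00011110.10110110.01111011
Mask: 11111111.11110000.00000000.00000000
AND operation:
Net:  00110101.00010000.00000000.00000000
Network: 53.16.0.0/12


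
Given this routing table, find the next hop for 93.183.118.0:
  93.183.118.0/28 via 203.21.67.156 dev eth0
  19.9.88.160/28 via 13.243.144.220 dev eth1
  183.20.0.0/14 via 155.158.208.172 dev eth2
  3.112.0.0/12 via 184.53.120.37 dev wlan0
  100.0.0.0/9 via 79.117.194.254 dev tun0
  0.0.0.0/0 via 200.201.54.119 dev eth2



Longest prefix match for 93.183.118.0:
  /28 93.183.118.0: MATCH
  /28 19.9.88.160: no
  /14 183.20.0.0: no
  /12 3.112.0.0: no
  /9 100.0.0.0: no
  /0 0.0.0.0: MATCH
Selected: next-hop 203.21.67.156 via eth0 (matched /28)


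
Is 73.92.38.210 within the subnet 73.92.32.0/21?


Subnet network: 73.92.32.0
Test IP AND mask: 73.92.32.0
Yes, 73.92.38.210 is in 73.92.32.0/21


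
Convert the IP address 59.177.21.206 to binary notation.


59 = 00111011
177 = 10110001
21 = 00010101
206 = 11001110
Binary: 00111011.10110001.00010101.11001110


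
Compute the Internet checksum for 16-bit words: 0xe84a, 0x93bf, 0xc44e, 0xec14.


Sum all words (with carry folding):
+ 0xe84a = 0xe84a
+ 0x93bf = 0x7c0a
+ 0xc44e = 0x4059
+ 0xec14 = 0x2c6e
One's complement: ~0x2c6e
Checksum = 0xd391
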